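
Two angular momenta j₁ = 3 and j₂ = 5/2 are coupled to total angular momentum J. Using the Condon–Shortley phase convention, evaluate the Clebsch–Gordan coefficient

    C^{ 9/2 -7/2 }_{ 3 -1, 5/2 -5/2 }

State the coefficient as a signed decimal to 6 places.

√[10·1!5!4!/11! · 2!4!0!5!1!8!] = √(1843200/11)
  +(−1)^0/∏(0,1,4,0,1,4)! = 1/576  (running 1/576)
⟨..|..⟩ = √(1843200/11)·(1/576) = +0.710669

+√(50/99) = +0.710669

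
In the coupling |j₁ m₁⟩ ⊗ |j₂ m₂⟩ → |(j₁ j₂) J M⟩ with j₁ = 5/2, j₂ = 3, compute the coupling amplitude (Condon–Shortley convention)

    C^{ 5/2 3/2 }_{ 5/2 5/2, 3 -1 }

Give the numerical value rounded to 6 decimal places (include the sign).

j₁+j₂−J=3  J+j₁−j₂=2  J−j₁+j₂=3  j₁+j₂+J+1=9
(j₁±m₁, j₂±m₂, J±M) = (5,0,2,4,4,1)
P² = 1152/7
sum k=0..0:
  [0] +1/24 = 1/24
S = 1/24
C² = P²·S² = 2/7 ; C = +0.534522

+0.534522  (= +√(2/7))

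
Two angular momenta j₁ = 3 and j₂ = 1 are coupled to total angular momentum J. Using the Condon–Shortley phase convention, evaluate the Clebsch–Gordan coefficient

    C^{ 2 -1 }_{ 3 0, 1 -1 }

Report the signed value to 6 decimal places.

+√(1/7) ≈ +0.377964

triangle: 2!·4!·0!/7! = 48/5040
(j±m)!: 3!·3!·0!·2!·1!·3! = 432
prefactor² = (2J+1)·Δ·N² = 144/7
  k=0: +1/(0!·2!·3!·0!·1!·0!) = 1/12
Σ = 1/12  ⇒  CG² = 144/7·1/12² = 1/7
CG = +√(1/7) = +0.377964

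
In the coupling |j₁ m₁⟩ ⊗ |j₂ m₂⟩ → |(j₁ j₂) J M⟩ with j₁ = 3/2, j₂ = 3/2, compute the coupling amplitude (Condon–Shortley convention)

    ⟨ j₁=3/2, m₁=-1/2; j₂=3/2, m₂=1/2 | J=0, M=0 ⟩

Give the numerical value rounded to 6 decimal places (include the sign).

+0.500000

triangle: 3!*0!*0!/4! = 6/24
(j±m)!: 1!*2!*2!*1!*0!*0! = 4
prefactor² = (2J+1)*Δ*N² = 1
  k=2: +1/(2!*1!*0!*0!*0!*0!) = 1/2
Σ = 1/2  ⇒  CG² = 1*1/2² = 1/4
CG = +√(1/4) = +0.500000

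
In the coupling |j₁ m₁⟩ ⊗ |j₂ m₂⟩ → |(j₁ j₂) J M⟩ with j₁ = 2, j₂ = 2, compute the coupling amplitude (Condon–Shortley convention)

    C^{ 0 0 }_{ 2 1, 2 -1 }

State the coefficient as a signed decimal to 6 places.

-0.447214

j₁+j₂−J=4  J+j₁−j₂=0  J−j₁+j₂=0  j₁+j₂+J+1=5
(j₁±m₁, j₂±m₂, J±M) = (3,1,1,3,0,0)
P² = 36/5
sum k=1..1:
  [1] −1/6 = -1/6
S = -1/6
C² = P²·S² = 1/5 ; C = -0.447214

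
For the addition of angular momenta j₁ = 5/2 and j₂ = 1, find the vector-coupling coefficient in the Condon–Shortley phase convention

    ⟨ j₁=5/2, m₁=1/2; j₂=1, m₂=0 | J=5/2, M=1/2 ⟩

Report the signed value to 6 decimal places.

√[6·1!4!1!/7! · 3!2!1!1!3!2!] = √(144/35)
  +(−1)^0/∏(0,1,2,1,2,0)! = 1/4  (running 1/4)
  +(−1)^1/∏(1,0,1,0,3,1)! = -1/6  (running 1/12)
⟨..|..⟩ = √(144/35)·(1/12) = +0.169031

+0.169031  (= +√(1/35))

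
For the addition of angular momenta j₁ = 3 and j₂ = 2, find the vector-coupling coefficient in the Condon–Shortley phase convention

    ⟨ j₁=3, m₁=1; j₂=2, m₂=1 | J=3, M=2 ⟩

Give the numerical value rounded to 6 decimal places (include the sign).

triangle: 2!×4!×2!/9! = 96/362880
(j±m)!: 4!×2!×3!×1!×5!×1! = 34560
prefactor² = (2J+1)×Δ×N² = 64
  k=1: −1/(1!×1!×1!×2!×3!×0!) = -1/12
  k=2: +1/(2!×0!×0!×1!×4!×1!) = 1/48
Σ = -1/16  ⇒  CG² = 64×(-1/16)² = 1/4
CG = −√(1/4) = -0.500000

−√(1/4) ≈ -0.500000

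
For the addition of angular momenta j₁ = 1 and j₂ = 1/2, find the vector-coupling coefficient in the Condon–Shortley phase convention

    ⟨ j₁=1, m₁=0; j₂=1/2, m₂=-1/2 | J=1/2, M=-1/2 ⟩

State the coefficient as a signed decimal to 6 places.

√[2·1!1!0!/3! · 1!1!0!1!0!1!] = √(1/3)
  +(−1)^0/∏(0,1,1,0,0,0)! = 1  (running 1)
⟨..|..⟩ = √(1/3)·(1) = +0.577350

+√(1/3) = +0.577350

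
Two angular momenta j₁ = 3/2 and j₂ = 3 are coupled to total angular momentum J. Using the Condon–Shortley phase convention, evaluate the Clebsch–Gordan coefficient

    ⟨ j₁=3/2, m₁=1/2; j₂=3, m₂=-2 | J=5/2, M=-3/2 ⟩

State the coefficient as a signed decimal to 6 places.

+√(1/14) = +0.267261

√[6·2!1!4!/8! · 2!1!1!5!1!4!] = √(288/7)
  +(−1)^0/∏(0,2,1,1,0,3)! = 1/12  (running 1/12)
  +(−1)^1/∏(1,1,0,0,1,4)! = -1/24  (running 1/24)
⟨..|..⟩ = √(288/7)·(1/24) = +0.267261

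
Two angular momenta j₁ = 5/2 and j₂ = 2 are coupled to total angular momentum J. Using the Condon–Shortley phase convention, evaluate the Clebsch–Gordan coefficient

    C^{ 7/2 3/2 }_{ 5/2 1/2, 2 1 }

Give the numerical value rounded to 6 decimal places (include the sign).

−√(2/21) ≈ -0.308607

j₁+j₂−J=1  J+j₁−j₂=4  J−j₁+j₂=3  j₁+j₂+J+1=9
(j₁±m₁, j₂±m₂, J±M) = (3,2,3,1,5,2)
P² = 384/7
sum k=0..1:
  [0] +1/24 = 1/24
  [1] −1/12 = -1/12
S = -1/24
C² = P²·S² = 2/21 ; C = -0.308607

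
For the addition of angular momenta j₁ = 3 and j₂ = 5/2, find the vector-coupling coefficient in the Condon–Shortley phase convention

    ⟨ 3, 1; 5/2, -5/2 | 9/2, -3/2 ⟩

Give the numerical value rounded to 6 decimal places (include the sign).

+√(50/231) ≈ +0.465242

√[10·1!5!4!/11! · 4!2!0!5!3!6!] = √(1382400/77)
  +(−1)^0/∏(0,1,2,0,3,4)! = 1/288  (running 1/288)
⟨..|..⟩ = √(1382400/77)·(1/288) = +0.465242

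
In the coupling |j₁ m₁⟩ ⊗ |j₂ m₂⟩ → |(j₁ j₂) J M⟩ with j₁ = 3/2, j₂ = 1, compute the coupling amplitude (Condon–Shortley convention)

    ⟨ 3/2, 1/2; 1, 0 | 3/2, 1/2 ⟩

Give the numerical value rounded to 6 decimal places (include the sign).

√[4·1!2!1!/5! · 2!1!1!1!2!1!] = √(4/15)
  +(−1)^0/∏(0,1,1,1,1,0)! = 1  (running 1)
  +(−1)^1/∏(1,0,0,0,2,1)! = -1/2  (running 1/2)
⟨..|..⟩ = √(4/15)·(1/2) = +0.258199

+0.258199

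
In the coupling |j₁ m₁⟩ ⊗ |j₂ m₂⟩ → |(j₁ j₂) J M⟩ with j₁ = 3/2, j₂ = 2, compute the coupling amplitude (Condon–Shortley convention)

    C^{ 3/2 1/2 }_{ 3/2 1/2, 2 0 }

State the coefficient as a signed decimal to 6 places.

√[4·2!1!2!/6! · 2!1!2!2!2!1!] = √(16/45)
  +(−1)^0/∏(0,2,1,2,0,0)! = 1/4  (running 1/4)
  +(−1)^1/∏(1,1,0,1,1,1)! = -1  (running -3/4)
⟨..|..⟩ = √(16/45)·(-3/4) = -0.447214

−√(1/5) ≈ -0.447214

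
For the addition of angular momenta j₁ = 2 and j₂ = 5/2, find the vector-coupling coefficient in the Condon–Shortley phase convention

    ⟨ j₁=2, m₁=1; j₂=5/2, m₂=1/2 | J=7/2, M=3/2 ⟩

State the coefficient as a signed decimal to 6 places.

triangle: 1!×3!×4!/9! = 144/362880
(j±m)!: 3!×1!×3!×2!×5!×2! = 17280
prefactor² = (2J+1)×Δ×N² = 384/7
  k=0: +1/(0!×1!×1!×3!×2!×1!) = 1/12
  k=1: −1/(1!×0!×0!×2!×3!×2!) = -1/24
Σ = 1/24  ⇒  CG² = 384/7×1/24² = 2/21
CG = +√(2/21) = +0.308607

+√(2/21) = +0.308607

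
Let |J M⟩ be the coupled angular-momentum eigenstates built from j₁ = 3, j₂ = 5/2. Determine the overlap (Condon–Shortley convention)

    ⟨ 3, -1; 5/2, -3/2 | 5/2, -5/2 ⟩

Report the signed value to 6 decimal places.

-0.534522

√[6·3!3!2!/9! · 2!4!1!4!0!5!] = √(1152/7)
  +(−1)^1/∏(1,2,3,0,0,2)! = -1/24  (running -1/24)
⟨..|..⟩ = √(1152/7)·(-1/24) = -0.534522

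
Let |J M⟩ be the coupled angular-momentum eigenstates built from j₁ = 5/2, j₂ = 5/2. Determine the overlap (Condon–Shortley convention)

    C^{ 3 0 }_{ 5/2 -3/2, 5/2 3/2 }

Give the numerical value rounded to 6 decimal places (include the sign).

j₁+j₂−J=2  J+j₁−j₂=3  J−j₁+j₂=3  j₁+j₂+J+1=9
(j₁±m₁, j₂±m₂, J±M) = (1,4,4,1,3,3)
P² = 144/5
sum k=1..2:
  [1] −1/36 = -1/36
  [2] +1/8 = 1/8
S = 7/72
C² = P²·S² = 49/180 ; C = +0.521749

+0.521749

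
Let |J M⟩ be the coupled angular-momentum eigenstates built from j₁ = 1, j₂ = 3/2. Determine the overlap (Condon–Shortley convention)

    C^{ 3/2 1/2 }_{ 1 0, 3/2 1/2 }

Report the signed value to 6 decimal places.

√[4·1!1!2!/5! · 1!1!2!1!2!1!] = √(4/15)
  +(−1)^0/∏(0,1,1,2,0,0)! = 1/2  (running 1/2)
  +(−1)^1/∏(1,0,0,1,1,1)! = -1  (running -1/2)
⟨..|..⟩ = √(4/15)·(-1/2) = -0.258199

-0.258199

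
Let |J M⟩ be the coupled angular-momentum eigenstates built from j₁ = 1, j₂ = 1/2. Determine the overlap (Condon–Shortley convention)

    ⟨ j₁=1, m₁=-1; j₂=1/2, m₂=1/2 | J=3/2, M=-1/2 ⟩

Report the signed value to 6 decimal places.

j₁+j₂−J=0  J+j₁−j₂=2  J−j₁+j₂=1  j₁+j₂+J+1=4
(j₁±m₁, j₂±m₂, J±M) = (0,2,1,0,1,2)
P² = 4/3
sum k=0..0:
  [0] +1/2 = 1/2
S = 1/2
C² = P²·S² = 1/3 ; C = +0.577350

+√(1/3) ≈ +0.577350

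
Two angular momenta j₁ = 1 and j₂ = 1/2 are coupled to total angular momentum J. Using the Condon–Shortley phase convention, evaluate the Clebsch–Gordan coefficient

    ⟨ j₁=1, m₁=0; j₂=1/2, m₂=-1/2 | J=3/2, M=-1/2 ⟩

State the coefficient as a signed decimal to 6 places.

+0.816497

√[4·0!2!1!/4! · 1!1!0!1!1!2!] = √(2/3)
  +(−1)^0/∏(0,0,1,0,1,1)! = 1  (running 1)
⟨..|..⟩ = √(2/3)·(1) = +0.816497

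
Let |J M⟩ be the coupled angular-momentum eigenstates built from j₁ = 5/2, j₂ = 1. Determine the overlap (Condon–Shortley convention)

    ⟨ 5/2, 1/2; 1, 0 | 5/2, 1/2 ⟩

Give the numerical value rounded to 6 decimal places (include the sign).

+0.169031

j₁+j₂−J=1  J+j₁−j₂=4  J−j₁+j₂=1  j₁+j₂+J+1=7
(j₁±m₁, j₂±m₂, J±M) = (3,2,1,1,3,2)
P² = 144/35
sum k=0..1:
  [0] +1/4 = 1/4
  [1] −1/6 = -1/6
S = 1/12
C² = P²·S² = 1/35 ; C = +0.169031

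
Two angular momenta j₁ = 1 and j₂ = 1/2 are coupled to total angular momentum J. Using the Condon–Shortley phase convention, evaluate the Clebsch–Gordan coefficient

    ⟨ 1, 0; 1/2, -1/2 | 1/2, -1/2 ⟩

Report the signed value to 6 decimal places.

j₁+j₂−J=1  J+j₁−j₂=1  J−j₁+j₂=0  j₁+j₂+J+1=3
(j₁±m₁, j₂±m₂, J±M) = (1,1,0,1,0,1)
P² = 1/3
sum k=0..0:
  [0] +1/1 = 1
S = 1
C² = P²·S² = 1/3 ; C = +0.577350

+√(1/3) = +0.577350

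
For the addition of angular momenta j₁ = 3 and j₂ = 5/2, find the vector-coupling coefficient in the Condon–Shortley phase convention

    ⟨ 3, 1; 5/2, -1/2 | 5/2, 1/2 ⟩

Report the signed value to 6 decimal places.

j₁+j₂−J=3  J+j₁−j₂=3  J−j₁+j₂=2  j₁+j₂+J+1=9
(j₁±m₁, j₂±m₂, J±M) = (4,2,2,3,3,2)
P² = 288/35
sum k=0..2:
  [0] +1/24 = 1/24
  [1] −1/4 = -1/4
  [2] +1/24 = 1/24
S = -1/6
C² = P²·S² = 8/35 ; C = -0.478091

−√(8/35) ≈ -0.478091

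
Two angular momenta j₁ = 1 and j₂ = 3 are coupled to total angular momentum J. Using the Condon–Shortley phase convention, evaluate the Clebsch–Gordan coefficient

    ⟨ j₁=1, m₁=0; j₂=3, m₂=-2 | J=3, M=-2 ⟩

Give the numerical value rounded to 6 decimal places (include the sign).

√[7·1!1!5!/8! · 1!1!1!5!1!5!] = √(300)
  +(−1)^0/∏(0,1,1,1,0,4)! = 1/24  (running 1/24)
  +(−1)^1/∏(1,0,0,0,1,5)! = -1/120  (running 1/30)
⟨..|..⟩ = √(300)·(1/30) = +0.577350

+√(1/3) = +0.577350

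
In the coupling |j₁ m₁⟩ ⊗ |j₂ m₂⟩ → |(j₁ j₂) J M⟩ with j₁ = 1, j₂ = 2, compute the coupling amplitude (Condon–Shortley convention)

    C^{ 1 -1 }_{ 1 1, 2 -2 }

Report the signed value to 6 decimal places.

triangle: 2!*0!*2!/5! = 4/120
(j±m)!: 2!*0!*0!*4!*0!*2! = 96
prefactor² = (2J+1)*Δ*N² = 48/5
  k=0: +1/(0!*2!*0!*0!*0!*2!) = 1/4
Σ = 1/4  ⇒  CG² = 48/5*1/4² = 3/5
CG = +√(3/5) = +0.774597

+√(3/5) ≈ +0.774597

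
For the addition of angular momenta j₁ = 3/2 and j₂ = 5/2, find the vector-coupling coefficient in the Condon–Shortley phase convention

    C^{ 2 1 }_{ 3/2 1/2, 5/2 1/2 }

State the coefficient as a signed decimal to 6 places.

√[5·2!1!3!/7! · 2!1!3!2!3!1!] = √(12/7)
  +(−1)^0/∏(0,2,1,3,0,0)! = 1/12  (running 1/12)
  +(−1)^1/∏(1,1,0,2,1,1)! = -1/2  (running -5/12)
⟨..|..⟩ = √(12/7)·(-5/12) = -0.545545

−√(25/84) ≈ -0.545545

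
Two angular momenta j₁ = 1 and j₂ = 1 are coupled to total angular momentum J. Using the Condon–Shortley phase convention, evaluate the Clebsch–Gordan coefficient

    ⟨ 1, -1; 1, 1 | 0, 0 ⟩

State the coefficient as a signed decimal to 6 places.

+0.577350  (= +√(1/3))

triangle: 2!×0!×0!/3! = 2/6
(j±m)!: 0!×2!×2!×0!×0!×0! = 4
prefactor² = (2J+1)×Δ×N² = 4/3
  k=2: +1/(2!×0!×0!×0!×0!×0!) = 1/2
Σ = 1/2  ⇒  CG² = 4/3×1/2² = 1/3
CG = +√(1/3) = +0.577350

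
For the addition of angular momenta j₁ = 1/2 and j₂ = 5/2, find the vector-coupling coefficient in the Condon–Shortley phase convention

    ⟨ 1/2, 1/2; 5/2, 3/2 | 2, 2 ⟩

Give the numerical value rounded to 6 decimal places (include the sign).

+0.408248  (= +√(1/6))

triangle: 1!*0!*4!/6! = 24/720
(j±m)!: 1!*0!*4!*1!*4!*0! = 576
prefactor² = (2J+1)*Δ*N² = 96
  k=0: +1/(0!*1!*0!*4!*0!*0!) = 1/24
Σ = 1/24  ⇒  CG² = 96*1/24² = 1/6
CG = +√(1/6) = +0.408248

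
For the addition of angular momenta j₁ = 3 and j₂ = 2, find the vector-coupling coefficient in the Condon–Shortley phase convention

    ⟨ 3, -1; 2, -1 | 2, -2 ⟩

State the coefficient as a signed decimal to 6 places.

√[5·3!3!1!/8! · 2!4!1!3!0!4!] = √(216/7)
  +(−1)^1/∏(1,2,3,0,0,1)! = -1/12  (running -1/12)
⟨..|..⟩ = √(216/7)·(-1/12) = -0.462910

-0.462910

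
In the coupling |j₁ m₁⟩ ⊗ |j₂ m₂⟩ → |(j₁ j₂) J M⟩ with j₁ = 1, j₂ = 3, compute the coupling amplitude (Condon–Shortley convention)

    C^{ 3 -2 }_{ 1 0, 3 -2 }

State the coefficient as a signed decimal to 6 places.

√[7·1!1!5!/8! · 1!1!1!5!1!5!] = √(300)
  +(−1)^0/∏(0,1,1,1,0,4)! = 1/24  (running 1/24)
  +(−1)^1/∏(1,0,0,0,1,5)! = -1/120  (running 1/30)
⟨..|..⟩ = √(300)·(1/30) = +0.577350

+√(1/3) = +0.577350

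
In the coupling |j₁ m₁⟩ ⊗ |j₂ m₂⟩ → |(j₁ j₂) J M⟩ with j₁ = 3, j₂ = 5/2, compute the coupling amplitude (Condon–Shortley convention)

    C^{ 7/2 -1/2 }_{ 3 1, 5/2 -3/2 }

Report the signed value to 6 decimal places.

+√(8/63) = +0.356348

triangle: 2!*4!*3!/10! = 288/3628800
(j±m)!: 4!*2!*1!*4!*3!*4! = 165888
prefactor² = (2J+1)*Δ*N² = 18432/175
  k=0: +1/(0!*2!*2!*1!*2!*2!) = 1/16
  k=1: −1/(1!*1!*1!*0!*3!*3!) = -1/36
Σ = 5/144  ⇒  CG² = 18432/175*5/144² = 8/63
CG = +√(8/63) = +0.356348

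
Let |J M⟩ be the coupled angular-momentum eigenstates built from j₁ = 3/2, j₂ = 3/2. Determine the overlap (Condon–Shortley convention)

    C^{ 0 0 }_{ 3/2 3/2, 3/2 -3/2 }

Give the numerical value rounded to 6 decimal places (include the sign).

√[1·3!0!0!/4! · 3!0!0!3!0!0!] = √(9)
  +(−1)^0/∏(0,3,0,0,0,0)! = 1/6  (running 1/6)
⟨..|..⟩ = √(9)·(1/6) = +0.500000

+√(1/4) ≈ +0.500000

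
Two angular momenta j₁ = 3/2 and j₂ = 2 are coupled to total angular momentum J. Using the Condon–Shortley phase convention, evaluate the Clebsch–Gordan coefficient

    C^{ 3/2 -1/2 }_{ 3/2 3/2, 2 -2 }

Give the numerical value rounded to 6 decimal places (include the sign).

√[4·2!1!2!/6! · 3!0!0!4!1!2!] = √(32/5)
  +(−1)^0/∏(0,2,0,0,1,2)! = 1/4  (running 1/4)
⟨..|..⟩ = √(32/5)·(1/4) = +0.632456

+0.632456  (= +√(2/5))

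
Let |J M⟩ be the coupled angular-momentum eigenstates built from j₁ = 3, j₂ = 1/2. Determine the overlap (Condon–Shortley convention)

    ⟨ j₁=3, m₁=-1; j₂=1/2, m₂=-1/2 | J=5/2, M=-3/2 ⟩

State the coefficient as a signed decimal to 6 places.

j₁+j₂−J=1  J+j₁−j₂=5  J−j₁+j₂=0  j₁+j₂+J+1=7
(j₁±m₁, j₂±m₂, J±M) = (2,4,0,1,1,4)
P² = 1152/7
sum k=0..0:
  [0] +1/24 = 1/24
S = 1/24
C² = P²·S² = 2/7 ; C = +0.534522

+0.534522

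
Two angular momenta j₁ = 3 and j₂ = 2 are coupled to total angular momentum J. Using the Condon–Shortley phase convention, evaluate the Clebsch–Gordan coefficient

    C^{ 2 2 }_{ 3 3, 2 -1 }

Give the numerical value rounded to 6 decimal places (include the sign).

+0.597614  (= +√(5/14))

triangle: 3!·3!·1!/8! = 36/40320
(j±m)!: 6!·0!·1!·3!·4!·0! = 103680
prefactor² = (2J+1)·Δ·N² = 3240/7
  k=0: +1/(0!·3!·0!·1!·3!·0!) = 1/36
Σ = 1/36  ⇒  CG² = 3240/7·1/36² = 5/14
CG = +√(5/14) = +0.597614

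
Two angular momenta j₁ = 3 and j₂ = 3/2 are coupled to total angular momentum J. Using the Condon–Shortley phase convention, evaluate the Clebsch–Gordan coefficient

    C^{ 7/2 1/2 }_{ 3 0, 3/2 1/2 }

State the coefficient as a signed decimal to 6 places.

−√(2/21) ≈ -0.308607

triangle: 1!*5!*2!/9! = 240/362880
(j±m)!: 3!*3!*2!*1!*4!*3! = 10368
prefactor² = (2J+1)*Δ*N² = 384/7
  k=0: +1/(0!*1!*3!*2!*2!*0!) = 1/24
  k=1: −1/(1!*0!*2!*1!*3!*1!) = -1/12
Σ = -1/24  ⇒  CG² = 384/7*(-1/24)² = 2/21
CG = −√(2/21) = -0.308607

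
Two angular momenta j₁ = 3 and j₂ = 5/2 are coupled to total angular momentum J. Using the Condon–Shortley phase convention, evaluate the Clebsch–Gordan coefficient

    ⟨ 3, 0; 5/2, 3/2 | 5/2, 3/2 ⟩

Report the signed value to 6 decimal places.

+√(7/30) ≈ +0.483046

triangle: 3!·3!·2!/9! = 72/362880
(j±m)!: 3!·3!·4!·1!·4!·1! = 20736
prefactor² = (2J+1)·Δ·N² = 864/35
  k=2: +1/(2!·1!·1!·2!·2!·0!) = 1/8
  k=3: −1/(3!·0!·0!·1!·3!·1!) = -1/36
Σ = 7/72  ⇒  CG² = 864/35·7/72² = 7/30
CG = +√(7/30) = +0.483046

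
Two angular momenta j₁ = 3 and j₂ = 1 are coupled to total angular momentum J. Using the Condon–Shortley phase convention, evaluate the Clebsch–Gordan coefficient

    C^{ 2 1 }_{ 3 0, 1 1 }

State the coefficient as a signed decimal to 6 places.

√[5·2!4!0!/7! · 3!3!2!0!3!1!] = √(144/7)
  +(−1)^2/∏(2,0,1,0,3,0)! = 1/12  (running 1/12)
⟨..|..⟩ = √(144/7)·(1/12) = +0.377964

+√(1/7) ≈ +0.377964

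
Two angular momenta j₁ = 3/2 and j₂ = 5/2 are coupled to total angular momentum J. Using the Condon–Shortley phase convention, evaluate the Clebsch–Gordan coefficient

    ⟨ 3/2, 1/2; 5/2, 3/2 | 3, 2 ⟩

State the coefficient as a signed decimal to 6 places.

√[7·1!2!4!/8! · 2!1!4!1!5!1!] = √(48)
  +(−1)^0/∏(0,1,1,4,1,0)! = 1/24  (running 1/24)
  +(−1)^1/∏(1,0,0,3,2,1)! = -1/12  (running -1/24)
⟨..|..⟩ = √(48)·(-1/24) = -0.288675

-0.288675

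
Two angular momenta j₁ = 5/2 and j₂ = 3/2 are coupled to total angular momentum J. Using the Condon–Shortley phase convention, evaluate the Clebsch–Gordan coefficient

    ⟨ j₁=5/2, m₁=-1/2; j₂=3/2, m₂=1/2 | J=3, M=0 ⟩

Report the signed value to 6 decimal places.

j₁+j₂−J=1  J+j₁−j₂=4  J−j₁+j₂=2  j₁+j₂+J+1=8
(j₁±m₁, j₂±m₂, J±M) = (2,3,2,1,3,3)
P² = 36/5
sum k=0..1:
  [0] +1/12 = 1/12
  [1] −1/4 = -1/4
S = -1/6
C² = P²·S² = 1/5 ; C = -0.447214

−√(1/5) = -0.447214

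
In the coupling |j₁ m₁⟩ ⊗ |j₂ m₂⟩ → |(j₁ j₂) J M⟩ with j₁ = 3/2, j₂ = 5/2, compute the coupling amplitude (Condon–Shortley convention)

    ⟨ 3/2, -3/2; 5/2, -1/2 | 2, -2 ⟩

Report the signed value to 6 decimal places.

+0.377964  (= +√(1/7))

√[5·2!1!3!/7! · 0!3!2!3!0!4!] = √(144/7)
  +(−1)^2/∏(2,0,1,0,0,3)! = 1/12  (running 1/12)
⟨..|..⟩ = √(144/7)·(1/12) = +0.377964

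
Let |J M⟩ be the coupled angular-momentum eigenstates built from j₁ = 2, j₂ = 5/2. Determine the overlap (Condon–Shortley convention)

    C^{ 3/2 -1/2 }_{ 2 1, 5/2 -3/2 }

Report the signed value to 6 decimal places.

triangle: 3!·1!·2!/7! = 12/5040
(j±m)!: 3!·1!·1!·4!·1!·2! = 288
prefactor² = (2J+1)·Δ·N² = 96/35
  k=0: +1/(0!·3!·1!·1!·0!·1!) = 1/6
  k=1: −1/(1!·2!·0!·0!·1!·2!) = -1/4
Σ = -1/12  ⇒  CG² = 96/35·(-1/12)² = 2/105
CG = −√(2/105) = -0.138013

−√(2/105) = -0.138013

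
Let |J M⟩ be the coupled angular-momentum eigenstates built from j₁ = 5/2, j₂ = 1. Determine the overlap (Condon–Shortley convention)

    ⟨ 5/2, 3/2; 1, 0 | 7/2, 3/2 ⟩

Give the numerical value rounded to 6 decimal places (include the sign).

√[8·0!5!2!/8! · 4!1!1!1!5!2!] = √(1920/7)
  +(−1)^0/∏(0,0,1,1,4,1)! = 1/24  (running 1/24)
⟨..|..⟩ = √(1920/7)·(1/24) = +0.690066

+0.690066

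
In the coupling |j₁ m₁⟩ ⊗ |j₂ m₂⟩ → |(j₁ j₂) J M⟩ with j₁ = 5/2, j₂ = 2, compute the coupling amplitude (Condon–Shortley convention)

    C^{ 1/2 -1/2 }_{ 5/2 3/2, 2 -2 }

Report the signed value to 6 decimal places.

+0.258199

√[2·4!1!0!/6! · 4!1!0!4!0!1!] = √(192/5)
  +(−1)^0/∏(0,4,1,0,0,0)! = 1/24  (running 1/24)
⟨..|..⟩ = √(192/5)·(1/24) = +0.258199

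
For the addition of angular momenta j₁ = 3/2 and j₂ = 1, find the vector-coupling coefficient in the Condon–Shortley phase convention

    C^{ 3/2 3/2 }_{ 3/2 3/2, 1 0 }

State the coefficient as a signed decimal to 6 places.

+√(3/5) = +0.774597

√[4·1!2!1!/5! · 3!0!1!1!3!0!] = √(12/5)
  +(−1)^0/∏(0,1,0,1,2,0)! = 1/2  (running 1/2)
⟨..|..⟩ = √(12/5)·(1/2) = +0.774597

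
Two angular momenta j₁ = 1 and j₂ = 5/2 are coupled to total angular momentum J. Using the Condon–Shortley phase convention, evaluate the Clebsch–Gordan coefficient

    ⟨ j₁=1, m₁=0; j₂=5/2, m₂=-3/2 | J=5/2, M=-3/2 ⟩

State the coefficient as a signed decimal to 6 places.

+√(9/35) ≈ +0.507093

√[6·1!1!4!/7! · 1!1!1!4!1!4!] = √(576/35)
  +(−1)^0/∏(0,1,1,1,0,3)! = 1/6  (running 1/6)
  +(−1)^1/∏(1,0,0,0,1,4)! = -1/24  (running 1/8)
⟨..|..⟩ = √(576/35)·(1/8) = +0.507093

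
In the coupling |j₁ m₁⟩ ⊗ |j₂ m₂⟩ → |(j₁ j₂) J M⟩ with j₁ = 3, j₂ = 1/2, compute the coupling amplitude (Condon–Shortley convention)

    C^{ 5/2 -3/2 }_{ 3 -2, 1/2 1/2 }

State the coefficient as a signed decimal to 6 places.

√[6·1!5!0!/7! · 1!5!1!0!1!4!] = √(2880/7)
  +(−1)^1/∏(1,0,4,0,1,0)! = -1/24  (running -1/24)
⟨..|..⟩ = √(2880/7)·(-1/24) = -0.845154

−√(5/7) = -0.845154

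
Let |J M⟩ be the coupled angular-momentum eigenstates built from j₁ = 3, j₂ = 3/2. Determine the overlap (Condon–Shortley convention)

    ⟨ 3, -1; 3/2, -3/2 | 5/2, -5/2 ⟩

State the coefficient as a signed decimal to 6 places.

j₁+j₂−J=2  J+j₁−j₂=4  J−j₁+j₂=1  j₁+j₂+J+1=8
(j₁±m₁, j₂±m₂, J±M) = (2,4,0,3,0,5)
P² = 1728/7
sum k=0..0:
  [0] +1/48 = 1/48
S = 1/48
C² = P²·S² = 3/28 ; C = +0.327327

+0.327327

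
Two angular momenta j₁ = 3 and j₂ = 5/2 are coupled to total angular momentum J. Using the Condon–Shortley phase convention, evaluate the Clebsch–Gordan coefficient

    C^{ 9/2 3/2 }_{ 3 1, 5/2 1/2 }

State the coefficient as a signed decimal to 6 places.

+√(5/231) ≈ +0.147122

triangle: 1!*5!*4!/11! = 2880/39916800
(j±m)!: 4!*2!*3!*2!*6!*3! = 2488320
prefactor² = (2J+1)*Δ*N² = 138240/77
  k=0: +1/(0!*1!*2!*3!*3!*1!) = 1/72
  k=1: −1/(1!*0!*1!*2!*4!*2!) = -1/96
Σ = 1/288  ⇒  CG² = 138240/77*1/288² = 5/231
CG = +√(5/231) = +0.147122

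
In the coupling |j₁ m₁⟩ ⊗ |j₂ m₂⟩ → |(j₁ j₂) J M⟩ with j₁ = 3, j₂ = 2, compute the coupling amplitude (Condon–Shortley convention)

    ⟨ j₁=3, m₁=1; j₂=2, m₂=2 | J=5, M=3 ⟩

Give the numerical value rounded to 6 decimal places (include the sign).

j₁+j₂−J=0  J+j₁−j₂=6  J−j₁+j₂=4  j₁+j₂+J+1=11
(j₁±m₁, j₂±m₂, J±M) = (4,2,4,0,8,2)
P² = 442368
sum k=0..0:
  [0] +1/1152 = 1/1152
S = 1/1152
C² = P²·S² = 1/3 ; C = +0.577350

+√(1/3) ≈ +0.577350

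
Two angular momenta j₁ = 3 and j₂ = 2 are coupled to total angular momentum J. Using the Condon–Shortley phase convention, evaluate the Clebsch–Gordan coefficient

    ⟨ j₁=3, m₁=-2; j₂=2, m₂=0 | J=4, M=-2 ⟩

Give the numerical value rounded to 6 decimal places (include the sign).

j₁+j₂−J=1  J+j₁−j₂=5  J−j₁+j₂=3  j₁+j₂+J+1=10
(j₁±m₁, j₂±m₂, J±M) = (1,5,2,2,2,6)
P² = 8640/7
sum k=0..1:
  [0] +1/240 = 1/240
  [1] −1/48 = -1/48
S = -1/60
C² = P²·S² = 12/35 ; C = -0.585540

−√(12/35) ≈ -0.585540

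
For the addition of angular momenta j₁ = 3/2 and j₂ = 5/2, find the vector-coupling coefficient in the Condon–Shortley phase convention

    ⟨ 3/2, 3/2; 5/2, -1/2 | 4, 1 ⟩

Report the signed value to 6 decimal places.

√[9·0!3!5!/9! · 3!0!2!3!5!3!] = √(6480/7)
  +(−1)^0/∏(0,0,0,2,3,3)! = 1/72  (running 1/72)
⟨..|..⟩ = √(6480/7)·(1/72) = +0.422577

+√(5/28) = +0.422577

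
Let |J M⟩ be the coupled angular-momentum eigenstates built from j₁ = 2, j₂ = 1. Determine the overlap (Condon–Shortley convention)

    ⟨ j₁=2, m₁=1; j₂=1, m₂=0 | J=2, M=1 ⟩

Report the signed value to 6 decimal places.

triangle: 1!·3!·1!/6! = 6/720
(j±m)!: 3!·1!·1!·1!·3!·1! = 36
prefactor² = (2J+1)·Δ·N² = 3/2
  k=0: +1/(0!·1!·1!·1!·2!·0!) = 1/2
  k=1: −1/(1!·0!·0!·0!·3!·1!) = -1/6
Σ = 1/3  ⇒  CG² = 3/2·1/3² = 1/6
CG = +√(1/6) = +0.408248

+√(1/6) ≈ +0.408248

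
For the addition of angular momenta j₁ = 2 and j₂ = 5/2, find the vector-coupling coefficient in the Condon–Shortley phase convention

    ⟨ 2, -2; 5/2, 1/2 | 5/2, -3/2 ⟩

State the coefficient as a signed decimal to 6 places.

√[6·2!2!3!/8! · 0!4!3!2!1!4!] = √(864/35)
  +(−1)^2/∏(2,0,2,1,0,2)! = 1/8  (running 1/8)
⟨..|..⟩ = √(864/35)·(1/8) = +0.621059

+0.621059  (= +√(27/70))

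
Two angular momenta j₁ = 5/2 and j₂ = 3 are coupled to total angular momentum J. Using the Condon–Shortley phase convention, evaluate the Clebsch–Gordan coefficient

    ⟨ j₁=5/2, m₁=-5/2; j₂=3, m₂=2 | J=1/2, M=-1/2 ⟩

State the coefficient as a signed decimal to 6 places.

j₁+j₂−J=5  J+j₁−j₂=0  J−j₁+j₂=1  j₁+j₂+J+1=7
(j₁±m₁, j₂±m₂, J±M) = (0,5,5,1,0,1)
P² = 4800/7
sum k=5..5:
  [5] −1/120 = -1/120
S = -1/120
C² = P²·S² = 1/21 ; C = -0.218218

-0.218218  (= −√(1/21))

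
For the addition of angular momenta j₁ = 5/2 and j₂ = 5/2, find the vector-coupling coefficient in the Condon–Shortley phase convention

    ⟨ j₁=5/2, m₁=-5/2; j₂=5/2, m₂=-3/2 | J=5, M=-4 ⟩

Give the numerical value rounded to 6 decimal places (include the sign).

+√(1/2) = +0.707107

j₁+j₂−J=0  J+j₁−j₂=5  J−j₁+j₂=5  j₁+j₂+J+1=11
(j₁±m₁, j₂±m₂, J±M) = (0,5,1,4,1,9)
P² = 4147200
sum k=0..0:
  [0] +1/2880 = 1/2880
S = 1/2880
C² = P²·S² = 1/2 ; C = +0.707107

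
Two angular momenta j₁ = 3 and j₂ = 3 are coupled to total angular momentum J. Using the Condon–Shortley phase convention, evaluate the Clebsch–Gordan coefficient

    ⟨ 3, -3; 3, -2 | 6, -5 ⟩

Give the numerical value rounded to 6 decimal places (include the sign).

+√(1/2) ≈ +0.707107

triangle: 0!*6!*6!/13! = 518400/6227020800
(j±m)!: 0!*6!*1!*5!*1!*11! = 3448811520000
prefactor² = (2J+1)*Δ*N² = 3732480000
  k=0: +1/(0!*0!*6!*1!*0!*5!) = 1/86400
Σ = 1/86400  ⇒  CG² = 3732480000*1/86400² = 1/2
CG = +√(1/2) = +0.707107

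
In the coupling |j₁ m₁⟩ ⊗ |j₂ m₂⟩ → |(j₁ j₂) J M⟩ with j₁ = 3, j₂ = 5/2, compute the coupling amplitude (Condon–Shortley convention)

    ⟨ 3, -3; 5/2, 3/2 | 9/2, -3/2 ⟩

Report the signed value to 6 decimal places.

triangle: 1!×5!×4!/11! = 2880/39916800
(j±m)!: 0!×6!×4!×1!×3!×6! = 74649600
prefactor² = (2J+1)×Δ×N² = 4147200/77
  k=1: −1/(1!×0!×5!×3!×0!×1!) = -1/720
Σ = -1/720  ⇒  CG² = 4147200/77×(-1/720)² = 8/77
CG = −√(8/77) = -0.322329

-0.322329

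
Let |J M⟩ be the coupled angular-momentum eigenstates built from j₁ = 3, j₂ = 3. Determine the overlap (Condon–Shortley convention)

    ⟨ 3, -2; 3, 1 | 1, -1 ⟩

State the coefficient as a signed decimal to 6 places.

triangle: 5!×1!×1!/8! = 120/40320
(j±m)!: 1!×5!×4!×2!×0!×2! = 11520
prefactor² = (2J+1)×Δ×N² = 720/7
  k=4: +1/(4!×1!×1!×0!×0!×1!) = 1/24
Σ = 1/24  ⇒  CG² = 720/7×1/24² = 5/28
CG = +√(5/28) = +0.422577

+0.422577  (= +√(5/28))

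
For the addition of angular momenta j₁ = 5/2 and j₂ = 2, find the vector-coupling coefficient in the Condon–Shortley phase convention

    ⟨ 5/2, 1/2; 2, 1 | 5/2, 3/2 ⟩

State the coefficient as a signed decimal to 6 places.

j₁+j₂−J=2  J+j₁−j₂=3  J−j₁+j₂=2  j₁+j₂+J+1=8
(j₁±m₁, j₂±m₂, J±M) = (3,2,3,1,4,1)
P² = 216/35
sum k=1..2:
  [1] −1/4 = -1/4
  [2] +1/12 = 1/12
S = -1/6
C² = P²·S² = 6/35 ; C = -0.414039

-0.414039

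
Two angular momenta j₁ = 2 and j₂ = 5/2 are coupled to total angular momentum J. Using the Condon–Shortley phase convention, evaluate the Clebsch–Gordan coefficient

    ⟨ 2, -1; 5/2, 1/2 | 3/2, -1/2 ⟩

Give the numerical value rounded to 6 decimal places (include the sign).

√[4·3!1!2!/7! · 1!3!3!2!1!2!] = √(48/35)
  +(−1)^2/∏(2,1,1,1,0,1)! = 1/2  (running 1/2)
  +(−1)^3/∏(3,0,0,0,1,2)! = -1/12  (running 5/12)
⟨..|..⟩ = √(48/35)·(5/12) = +0.487950

+0.487950  (= +√(5/21))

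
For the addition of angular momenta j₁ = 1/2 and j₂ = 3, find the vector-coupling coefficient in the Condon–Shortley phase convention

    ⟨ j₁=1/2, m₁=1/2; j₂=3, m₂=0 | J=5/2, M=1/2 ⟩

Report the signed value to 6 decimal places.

+√(3/7) ≈ +0.654654

√[6·1!0!5!/7! · 1!0!3!3!3!2!] = √(432/7)
  +(−1)^0/∏(0,1,0,3,0,2)! = 1/12  (running 1/12)
⟨..|..⟩ = √(432/7)·(1/12) = +0.654654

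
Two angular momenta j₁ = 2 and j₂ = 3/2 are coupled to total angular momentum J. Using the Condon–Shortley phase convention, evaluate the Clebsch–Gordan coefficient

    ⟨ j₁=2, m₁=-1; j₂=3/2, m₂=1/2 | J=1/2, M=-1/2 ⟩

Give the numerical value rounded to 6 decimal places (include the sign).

+0.547723

√[2·3!1!0!/5! · 1!3!2!1!0!1!] = √(6/5)
  +(−1)^2/∏(2,1,1,0,0,0)! = 1/2  (running 1/2)
⟨..|..⟩ = √(6/5)·(1/2) = +0.547723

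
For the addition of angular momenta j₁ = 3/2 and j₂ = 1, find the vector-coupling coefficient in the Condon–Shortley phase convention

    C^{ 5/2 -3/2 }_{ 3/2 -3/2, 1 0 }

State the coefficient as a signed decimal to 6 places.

+0.632456

triangle: 0!*3!*2!/6! = 12/720
(j±m)!: 0!*3!*1!*1!*1!*4! = 144
prefactor² = (2J+1)*Δ*N² = 72/5
  k=0: +1/(0!*0!*3!*1!*0!*1!) = 1/6
Σ = 1/6  ⇒  CG² = 72/5*1/6² = 2/5
CG = +√(2/5) = +0.632456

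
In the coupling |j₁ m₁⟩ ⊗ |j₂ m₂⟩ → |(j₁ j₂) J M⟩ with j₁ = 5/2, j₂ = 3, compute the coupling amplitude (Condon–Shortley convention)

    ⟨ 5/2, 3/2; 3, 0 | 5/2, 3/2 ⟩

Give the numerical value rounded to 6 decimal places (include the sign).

-0.483046

j₁+j₂−J=3  J+j₁−j₂=2  J−j₁+j₂=3  j₁+j₂+J+1=9
(j₁±m₁, j₂±m₂, J±M) = (4,1,3,3,4,1)
P² = 864/35
sum k=0..1:
  [0] +1/36 = 1/36
  [1] −1/8 = -1/8
S = -7/72
C² = P²·S² = 7/30 ; C = -0.483046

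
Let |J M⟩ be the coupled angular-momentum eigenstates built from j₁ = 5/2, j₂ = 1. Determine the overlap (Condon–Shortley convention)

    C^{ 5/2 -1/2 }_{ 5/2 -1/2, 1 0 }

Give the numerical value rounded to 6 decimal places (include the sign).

−√(1/35) = -0.169031

√[6·1!4!1!/7! · 2!3!1!1!2!3!] = √(144/35)
  +(−1)^0/∏(0,1,3,1,1,0)! = 1/6  (running 1/6)
  +(−1)^1/∏(1,0,2,0,2,1)! = -1/4  (running -1/12)
⟨..|..⟩ = √(144/35)·(-1/12) = -0.169031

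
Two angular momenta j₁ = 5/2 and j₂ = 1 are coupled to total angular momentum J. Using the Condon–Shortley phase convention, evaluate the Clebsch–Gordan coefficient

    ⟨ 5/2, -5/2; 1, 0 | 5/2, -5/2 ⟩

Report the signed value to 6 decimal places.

-0.845154  (= −√(5/7))

j₁+j₂−J=1  J+j₁−j₂=4  J−j₁+j₂=1  j₁+j₂+J+1=7
(j₁±m₁, j₂±m₂, J±M) = (0,5,1,1,0,5)
P² = 2880/7
sum k=1..1:
  [1] −1/24 = -1/24
S = -1/24
C² = P²·S² = 5/7 ; C = -0.845154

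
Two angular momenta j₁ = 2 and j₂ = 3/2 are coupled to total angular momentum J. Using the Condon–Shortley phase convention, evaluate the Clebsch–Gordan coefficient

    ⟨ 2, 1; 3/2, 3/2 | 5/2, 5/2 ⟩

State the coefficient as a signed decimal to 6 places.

−√(3/7) = -0.654654

triangle: 1!×3!×2!/7! = 12/5040
(j±m)!: 3!×1!×3!×0!×5!×0! = 4320
prefactor² = (2J+1)×Δ×N² = 432/7
  k=1: −1/(1!×0!×0!×2!×3!×0!) = -1/12
Σ = -1/12  ⇒  CG² = 432/7×(-1/12)² = 3/7
CG = −√(3/7) = -0.654654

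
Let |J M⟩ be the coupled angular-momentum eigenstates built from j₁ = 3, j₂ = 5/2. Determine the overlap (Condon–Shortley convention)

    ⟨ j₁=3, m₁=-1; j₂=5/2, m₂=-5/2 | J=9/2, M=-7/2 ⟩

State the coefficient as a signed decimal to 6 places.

+√(50/99) = +0.710669

√[10·1!5!4!/11! · 2!4!0!5!1!8!] = √(1843200/11)
  +(−1)^0/∏(0,1,4,0,1,4)! = 1/576  (running 1/576)
⟨..|..⟩ = √(1843200/11)·(1/576) = +0.710669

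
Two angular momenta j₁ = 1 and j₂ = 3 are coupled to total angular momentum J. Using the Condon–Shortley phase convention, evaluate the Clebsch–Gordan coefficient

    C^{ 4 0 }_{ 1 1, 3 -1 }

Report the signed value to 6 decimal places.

+√(3/14) = +0.462910

triangle: 0!·2!·6!/9! = 1440/362880
(j±m)!: 2!·0!·2!·4!·4!·4! = 55296
prefactor² = (2J+1)·Δ·N² = 13824/7
  k=0: +1/(0!·0!·0!·2!·2!·4!) = 1/96
Σ = 1/96  ⇒  CG² = 13824/7·1/96² = 3/14
CG = +√(3/14) = +0.462910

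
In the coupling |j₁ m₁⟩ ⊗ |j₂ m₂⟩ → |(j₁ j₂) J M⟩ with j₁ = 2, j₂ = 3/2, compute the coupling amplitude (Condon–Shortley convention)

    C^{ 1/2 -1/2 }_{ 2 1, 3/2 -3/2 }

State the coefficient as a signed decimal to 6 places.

+√(1/10) = +0.316228

√[2·3!1!0!/5! · 3!1!0!3!0!1!] = √(18/5)
  +(−1)^0/∏(0,3,1,0,0,0)! = 1/6  (running 1/6)
⟨..|..⟩ = √(18/5)·(1/6) = +0.316228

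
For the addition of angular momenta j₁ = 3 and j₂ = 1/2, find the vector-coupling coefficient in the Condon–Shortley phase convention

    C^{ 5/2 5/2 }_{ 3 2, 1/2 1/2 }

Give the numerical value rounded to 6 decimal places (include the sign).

-0.377964

j₁+j₂−J=1  J+j₁−j₂=5  J−j₁+j₂=0  j₁+j₂+J+1=7
(j₁±m₁, j₂±m₂, J±M) = (5,1,1,0,5,0)
P² = 14400/7
sum k=1..1:
  [1] −1/120 = -1/120
S = -1/120
C² = P²·S² = 1/7 ; C = -0.377964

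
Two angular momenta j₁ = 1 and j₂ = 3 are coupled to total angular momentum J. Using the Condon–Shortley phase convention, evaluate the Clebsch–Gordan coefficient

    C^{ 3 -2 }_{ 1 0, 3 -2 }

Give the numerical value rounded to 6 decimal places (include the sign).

+0.577350

√[7·1!1!5!/8! · 1!1!1!5!1!5!] = √(300)
  +(−1)^0/∏(0,1,1,1,0,4)! = 1/24  (running 1/24)
  +(−1)^1/∏(1,0,0,0,1,5)! = -1/120  (running 1/30)
⟨..|..⟩ = √(300)·(1/30) = +0.577350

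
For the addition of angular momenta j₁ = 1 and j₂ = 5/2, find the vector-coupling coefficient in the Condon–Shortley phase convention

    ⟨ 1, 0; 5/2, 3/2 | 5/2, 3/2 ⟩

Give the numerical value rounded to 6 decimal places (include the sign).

j₁+j₂−J=1  J+j₁−j₂=1  J−j₁+j₂=4  j₁+j₂+J+1=7
(j₁±m₁, j₂±m₂, J±M) = (1,1,4,1,4,1)
P² = 576/35
sum k=0..1:
  [0] +1/24 = 1/24
  [1] −1/6 = -1/6
S = -1/8
C² = P²·S² = 9/35 ; C = -0.507093

−√(9/35) ≈ -0.507093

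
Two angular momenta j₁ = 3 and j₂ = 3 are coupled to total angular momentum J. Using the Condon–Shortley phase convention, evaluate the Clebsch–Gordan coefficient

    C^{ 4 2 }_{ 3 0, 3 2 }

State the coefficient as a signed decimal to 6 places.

+√(3/154) ≈ +0.139573

triangle: 2!·4!·4!/11! = 1152/39916800
(j±m)!: 3!·3!·5!·1!·6!·2! = 6220800
prefactor² = (2J+1)·Δ·N² = 124416/77
  k=1: −1/(1!·1!·2!·4!·2!·0!) = -1/96
  k=2: +1/(2!·0!·1!·3!·3!·1!) = 1/72
Σ = 1/288  ⇒  CG² = 124416/77·1/288² = 3/154
CG = +√(3/154) = +0.139573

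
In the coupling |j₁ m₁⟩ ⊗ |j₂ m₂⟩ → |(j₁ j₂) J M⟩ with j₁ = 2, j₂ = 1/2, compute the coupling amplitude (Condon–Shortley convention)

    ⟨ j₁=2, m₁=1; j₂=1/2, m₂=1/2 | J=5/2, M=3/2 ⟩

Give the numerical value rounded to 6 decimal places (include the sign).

triangle: 0!·4!·1!/6! = 24/720
(j±m)!: 3!·1!·1!·0!·4!·1! = 144
prefactor² = (2J+1)·Δ·N² = 144/5
  k=0: +1/(0!·0!·1!·1!·3!·0!) = 1/6
Σ = 1/6  ⇒  CG² = 144/5·1/6² = 4/5
CG = +√(4/5) = +0.894427

+0.894427  (= +√(4/5))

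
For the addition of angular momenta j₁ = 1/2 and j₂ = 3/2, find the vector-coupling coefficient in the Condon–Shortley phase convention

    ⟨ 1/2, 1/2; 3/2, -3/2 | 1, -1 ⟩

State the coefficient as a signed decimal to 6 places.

+√(3/4) ≈ +0.866025

triangle: 1!·0!·2!/4! = 2/24
(j±m)!: 1!·0!·0!·3!·0!·2! = 12
prefactor² = (2J+1)·Δ·N² = 3
  k=0: +1/(0!·1!·0!·0!·0!·2!) = 1/2
Σ = 1/2  ⇒  CG² = 3·1/2² = 3/4
CG = +√(3/4) = +0.866025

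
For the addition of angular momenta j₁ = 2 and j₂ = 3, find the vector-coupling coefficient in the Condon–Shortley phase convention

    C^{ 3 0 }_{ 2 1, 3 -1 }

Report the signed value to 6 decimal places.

+0.182574

√[7·2!2!4!/9! · 3!1!2!4!3!3!] = √(96/5)
  +(−1)^0/∏(0,2,1,2,1,2)! = 1/8  (running 1/8)
  +(−1)^1/∏(1,1,0,1,2,3)! = -1/12  (running 1/24)
⟨..|..⟩ = √(96/5)·(1/24) = +0.182574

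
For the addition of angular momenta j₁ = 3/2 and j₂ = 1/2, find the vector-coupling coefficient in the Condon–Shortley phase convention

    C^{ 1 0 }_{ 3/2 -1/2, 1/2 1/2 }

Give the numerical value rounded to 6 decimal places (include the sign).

-0.707107  (= −√(1/2))

triangle: 1!×2!×0!/4! = 2/24
(j±m)!: 1!×2!×1!×0!×1!×1! = 2
prefactor² = (2J+1)×Δ×N² = 1/2
  k=1: −1/(1!×0!×1!×0!×1!×0!) = -1
Σ = -1  ⇒  CG² = 1/2×(-1)² = 1/2
CG = −√(1/2) = -0.707107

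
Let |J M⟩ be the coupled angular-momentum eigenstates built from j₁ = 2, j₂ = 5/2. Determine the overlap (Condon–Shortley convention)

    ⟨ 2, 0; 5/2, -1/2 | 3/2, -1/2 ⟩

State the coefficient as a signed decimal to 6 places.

j₁+j₂−J=3  J+j₁−j₂=1  J−j₁+j₂=2  j₁+j₂+J+1=7
(j₁±m₁, j₂±m₂, J±M) = (2,2,2,3,1,2)
P² = 32/35
sum k=1..2:
  [1] −1/2 = -1/2
  [2] +1/4 = 1/4
S = -1/4
C² = P²·S² = 2/35 ; C = -0.239046

−√(2/35) ≈ -0.239046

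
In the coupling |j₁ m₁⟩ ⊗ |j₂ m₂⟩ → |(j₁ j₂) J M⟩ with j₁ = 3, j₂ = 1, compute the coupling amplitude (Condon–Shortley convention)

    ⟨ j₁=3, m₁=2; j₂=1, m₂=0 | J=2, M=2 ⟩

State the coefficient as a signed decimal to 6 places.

j₁+j₂−J=2  J+j₁−j₂=4  J−j₁+j₂=0  j₁+j₂+J+1=7
(j₁±m₁, j₂±m₂, J±M) = (5,1,1,1,4,0)
P² = 960/7
sum k=1..1:
  [1] −1/24 = -1/24
S = -1/24
C² = P²·S² = 5/21 ; C = -0.487950

-0.487950  (= −√(5/21))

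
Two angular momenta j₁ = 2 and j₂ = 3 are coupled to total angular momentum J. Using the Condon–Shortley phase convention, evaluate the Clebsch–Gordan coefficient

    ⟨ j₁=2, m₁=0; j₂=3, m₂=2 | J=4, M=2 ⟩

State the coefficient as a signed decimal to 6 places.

√[9·1!3!5!/10! · 2!2!5!1!6!2!] = √(8640/7)
  +(−1)^0/∏(0,1,2,5,1,0)! = 1/240  (running 1/240)
  +(−1)^1/∏(1,0,1,4,2,1)! = -1/48  (running -1/60)
⟨..|..⟩ = √(8640/7)·(-1/60) = -0.585540

-0.585540  (= −√(12/35))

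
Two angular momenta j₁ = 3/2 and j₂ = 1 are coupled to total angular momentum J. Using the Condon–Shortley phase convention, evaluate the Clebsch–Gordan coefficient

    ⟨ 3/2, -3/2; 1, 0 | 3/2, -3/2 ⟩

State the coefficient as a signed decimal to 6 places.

√[4·1!2!1!/5! · 0!3!1!1!0!3!] = √(12/5)
  +(−1)^1/∏(1,0,2,0,0,1)! = -1/2  (running -1/2)
⟨..|..⟩ = √(12/5)·(-1/2) = -0.774597

-0.774597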